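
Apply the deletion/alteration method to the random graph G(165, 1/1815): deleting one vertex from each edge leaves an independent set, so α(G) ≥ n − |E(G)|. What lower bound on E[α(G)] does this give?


E[|E(G)|] = C(165, 2)·p = 13530 · (1/1815) = 82/11.
E[α(G)] ≥ n − E[|E(G)|] = 165 − 82/11 = 1733/11.
Numerically: ≈ 157.5455.
(This is only a lower bound; the true E[α(G)] may be larger.)

E[α(G)] ≥ 1733/11 ≈ 157.5455.


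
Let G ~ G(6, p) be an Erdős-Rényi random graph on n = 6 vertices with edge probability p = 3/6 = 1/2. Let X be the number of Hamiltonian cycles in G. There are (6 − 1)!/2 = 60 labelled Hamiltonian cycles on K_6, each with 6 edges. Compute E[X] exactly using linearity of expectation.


K_6 has (6 − 1)!/2 = 60 labelled Hamiltonian cycles.
For each such Hamiltonian cycle H, let X_H = 1 if all 6 edges of H are present in G. Then P[X_H = 1] = p^{6} = (1/2)^{6} = 1/64.
By linearity: E[X] = Σ_H E[X_H] = 60 · p^{6} = 60 · 1/64 = 15/16.
Numerically: E[X] ≈ 0.9375.

E[X] = 60 · (1/2)^{6} = 15/16 ≈ 0.9375.


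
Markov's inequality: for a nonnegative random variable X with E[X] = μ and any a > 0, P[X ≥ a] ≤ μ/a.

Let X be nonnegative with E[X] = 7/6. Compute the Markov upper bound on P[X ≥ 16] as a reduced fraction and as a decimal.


μ = E[X] = 7/6, a = 16.
Markov: P[X ≥ 16] ≤ μ/a = (7/6)/16 = 7/96.
Numerically: ≈ 0.07292.
(Since a = 16 > μ = 1.16667, the bound 7/96 is < 1 and informative.)

P[X ≥ 16] ≤ 7/96 ≈ 0.07292.


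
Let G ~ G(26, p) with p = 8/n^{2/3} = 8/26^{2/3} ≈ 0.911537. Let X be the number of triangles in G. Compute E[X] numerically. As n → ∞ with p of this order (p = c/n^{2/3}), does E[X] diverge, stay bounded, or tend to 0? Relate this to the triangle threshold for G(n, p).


Number of potential triangles: C(26, 3) = 2600.
Each occurs with probability p³ ≈ (0.911537)³ ≈ 7.57396450e-01.
By linearity: E[X] = C(26, 3)·p³ ≈ 2600 · 7.57396450e-01 ≈ 1969.230769.
Since α = 2/3 < 1, p = c/n^{2/3} ≫ 1/n is above the triangle threshold p ~ 1/n. Asymptotically E[X] ~ (c³/6)·n^{3(1−α)} = (8³/6)·n^{1} → ∞; triangles are abundant w.h.p.

E[X] ≈ 1969.230769; in regime p = Θ(1/n^{2/3}) E[X] diverges (above the triangle threshold p ~ 1/n).


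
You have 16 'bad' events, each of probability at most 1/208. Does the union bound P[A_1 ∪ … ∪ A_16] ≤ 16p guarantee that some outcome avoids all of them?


Union bound: P[∪_{i=1}^{16} A_i] ≤ Σ_i P[A_i] ≤ 16·p = 16·(1/208) = 1/13.
Numerically: 1/13 ≈ 0.076923.
Is 1/13 < 1? YES.
Since P[∪ A_i] ≤ 1/13 < 1, the complement has P[∩ A_i^c] ≥ 1 − 1/13 = 12/13 > 0, so some outcome avoids every A_i.

16·p = 1/13 ≈ 0.076923; existence CERTIFIED by the union bound.


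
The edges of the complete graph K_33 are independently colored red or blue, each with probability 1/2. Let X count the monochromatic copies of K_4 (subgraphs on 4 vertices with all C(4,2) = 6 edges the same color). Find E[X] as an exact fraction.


Let X = Σ_S X_S over the C(33, 4) = 40920 subsets S of size 4, where X_S = 1 if the K_4 on S is monochromatic.
For a fixed S, the K_4 on S has C(4, 2) = 6 edges. P[all 6 edges red] = (1/2)^6, and likewise for blue, so P[monochromatic] = 2·(1/2)^6 = 2^{1 − 6} = 1/32.
Summing: E[X] = C(33, 4) · 2^{1 − 6} = 40920 · 1/32 = 5115/4.
Numerically: E[X] ≈ 1278.7500.

E[X] = C(33,4)·2^(1−C(4,2)) = 5115/4 ≈ 1278.7500.


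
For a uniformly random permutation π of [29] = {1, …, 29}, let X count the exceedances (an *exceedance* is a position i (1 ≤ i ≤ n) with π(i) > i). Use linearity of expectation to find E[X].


Write X = Σ_{i=1}^{29} X_i, where X_i = 1_{π(i) > i}.
For each fixed i, π(i) is uniform over {1, …, 29} (marginal of a uniform permutation), so P[π(i) > i] = (n − i)/n. Summing: Σ_{i=1}^{29} (n − i)/n = (0 + 1 + … + 28)/29 = 29(29 − 1)/(2·29) = (29 − 1)/2.
Hence E[X] = Σ_{i=1}^{29} (29 − i)/29 = 14 ≈ 14.000.

E[X] = 14 = 14.000.


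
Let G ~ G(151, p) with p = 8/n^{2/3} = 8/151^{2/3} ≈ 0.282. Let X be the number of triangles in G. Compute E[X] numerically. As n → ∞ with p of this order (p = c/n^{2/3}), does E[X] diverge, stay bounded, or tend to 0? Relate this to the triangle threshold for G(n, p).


Number of potential triangles: C(151, 3) = 562475.
Each occurs with probability p³ ≈ (0.282)³ ≈ 2.24552e-02.
By linearity: E[X] = C(151, 3)·p³ ≈ 562475 · 2.24552e-02 ≈ 12630.464.
Since α = 2/3 < 1, p = c/n^{2/3} ≫ 1/n is above the triangle threshold p ~ 1/n. Asymptotically E[X] ~ (c³/6)·n^{3(1−α)} = (8³/6)·n^{1} → ∞; triangles are abundant w.h.p.

E[X] ≈ 12630.464; in regime p = Θ(1/n^{2/3}) E[X] diverges (above the triangle threshold p ~ 1/n).


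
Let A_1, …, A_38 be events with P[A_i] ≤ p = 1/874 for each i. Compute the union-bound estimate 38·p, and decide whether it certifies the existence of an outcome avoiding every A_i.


Union bound: P[∪_{i=1}^{38} A_i] ≤ Σ_i P[A_i] ≤ 38·p = 38·(1/874) = 1/23.
Numerically: 1/23 ≈ 0.043.
Is 1/23 < 1? YES.
Since P[∪ A_i] ≤ 1/23 < 1, the complement has P[∩ A_i^c] ≥ 1 − 1/23 = 22/23 > 0, so some outcome avoids every A_i.

38·p = 1/23 ≈ 0.043; existence CERTIFIED by the union bound.


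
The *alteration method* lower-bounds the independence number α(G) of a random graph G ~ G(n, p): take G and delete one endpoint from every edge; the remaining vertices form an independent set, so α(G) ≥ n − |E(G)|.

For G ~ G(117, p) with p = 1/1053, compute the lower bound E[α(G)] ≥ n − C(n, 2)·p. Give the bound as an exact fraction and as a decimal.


E[|E(G)|] = C(117, 2)·p = 6786 · (1/1053) = 58/9.
E[α(G)] ≥ n − E[|E(G)|] = 117 − 58/9 = 995/9.
Numerically: ≈ 110.5556.
(This is only a lower bound; the true E[α(G)] may be larger.)

E[α(G)] ≥ 995/9 ≈ 110.5556.


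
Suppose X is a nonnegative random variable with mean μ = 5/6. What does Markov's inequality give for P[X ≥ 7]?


μ = E[X] = 5/6, a = 7.
Markov: P[X ≥ 7] ≤ μ/a = (5/6)/7 = 5/42.
Numerically: ≈ 0.119048.
(Since a = 7 > μ = 0.833333, the bound 5/42 is < 1 and informative.)

P[X ≥ 7] ≤ 5/42 ≈ 0.119048.


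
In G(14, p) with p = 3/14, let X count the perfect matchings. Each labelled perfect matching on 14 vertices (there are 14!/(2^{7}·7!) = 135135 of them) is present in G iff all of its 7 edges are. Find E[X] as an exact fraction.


K_14 has 14!/(2^{7}·7!) = 135135 labelled perfect matchings.
For each such perfect matching H, let X_H = 1 if all 7 edges of H are present in G. Then P[X_H = 1] = p^{7} = (3/14)^{7} = 2187/105413504.
Summing the indicators: E[X] = Σ_H E[X_H] = 135135 · p^{7} = 135135 · 2187/105413504 = 42220035/15059072.
Numerically: E[X] ≈ 2.804.

E[X] = 135135 · (3/14)^{7} = 42220035/15059072 ≈ 2.804.


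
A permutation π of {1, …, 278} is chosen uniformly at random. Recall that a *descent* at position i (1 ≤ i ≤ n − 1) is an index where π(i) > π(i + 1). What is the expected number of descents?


Write X = Σ X_I over i = 1, …, 277, with X_I the indicator of one descent.
There are 277 indicators.
For each fixed i, the pair (π(i), π(i+1)) is a uniformly random ordered pair of distinct values from {1, …, 278}; by symmetry P[π(i) > π(i+1)] = 1/2.
By linearity: E[X] = 277 · (1/2) = (278 − 1) · (1/2) = 277/2 ≈ 138.500.

E[X] = 277/2 = 138.500.


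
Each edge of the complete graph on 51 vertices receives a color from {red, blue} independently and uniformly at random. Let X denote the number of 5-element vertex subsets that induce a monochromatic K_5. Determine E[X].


Let X = Σ_S X_S over the C(51, 5) = 2349060 subsets S of size 5, where X_S = 1 if the K_5 on S is monochromatic.
For a fixed S, the K_5 on S has C(5, 2) = 10 edges. P[all 10 edges red] = (1/2)^10, and likewise for blue, so P[monochromatic] = 2·(1/2)^10 = 2^{1 − 10} = 1/512.
By linearity: E[X] = C(51, 5) · 2^{1 − 10} = 2349060 · 1/512 = 587265/128.
Numerically: E[X] ≈ 4588.00781.

E[X] = C(51,5)·2^(1−C(5,2)) = 587265/128 ≈ 4588.00781.


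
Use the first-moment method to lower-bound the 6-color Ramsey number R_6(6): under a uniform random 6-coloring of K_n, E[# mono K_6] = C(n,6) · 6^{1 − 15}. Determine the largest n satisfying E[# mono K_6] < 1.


We need C(n, 6) · 6^{1 − 15} < 1, i.e. C(n, 6) < 6^{15 − 1} = 78364164096.
Check values of n near the boundary:
  n = 197: C(197, 6) = 75176946208; 75176946208 < 78364164096? YES
  n = 198: C(198, 6) = 77526225777; 77526225777 < 78364164096? YES
  n = 199: C(199, 6) = 79936367511; 79936367511 < 78364164096? NO
  n = 200: C(200, 6) = 82408626300; 82408626300 < 78364164096? NO
  n = 201: C(201, 6) = 84944276340; 84944276340 < 78364164096? NO
The largest n with C(n, 6) < 78364164096 is n = 198 (where E[X] = 25842075259/26121388032 ≈ 0.9893071). Hence R_6(6) > 198, i.e. R_6(6) ≥ 199.

Largest n = 198; hence R_6(6) > 198.


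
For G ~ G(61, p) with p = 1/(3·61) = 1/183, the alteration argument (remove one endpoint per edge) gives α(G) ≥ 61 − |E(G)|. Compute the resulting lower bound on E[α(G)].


E[|E(G)|] = C(61, 2)·p = 1830 · (1/183) = 10.
E[α(G)] ≥ n − E[|E(G)|] = 61 − 10 = 51.
Numerically: ≈ 51.000.
(This is only a lower bound; the true E[α(G)] may be larger.)

E[α(G)] ≥ 51 ≈ 51.000.


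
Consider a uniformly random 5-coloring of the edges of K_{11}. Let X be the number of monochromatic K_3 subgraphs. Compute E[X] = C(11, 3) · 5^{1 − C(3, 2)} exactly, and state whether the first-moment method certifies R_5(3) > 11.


E[X] = C(11, 3) · 5^{1 − 3} = 165 · 5^{−2} = 165/25.
As a reduced fraction: E[X] = 33/5 ≈ 6.6000.
Is E[X] < 1? NO.
Since E[X] ≥ 1, the first-moment bound is inconclusive at n = 11; it does NOT by itself certify R_5(3) > 11.

E[X] = 33/5 ≈ 6.6000; E[X] ≥ 1; first-moment method inconclusive here.


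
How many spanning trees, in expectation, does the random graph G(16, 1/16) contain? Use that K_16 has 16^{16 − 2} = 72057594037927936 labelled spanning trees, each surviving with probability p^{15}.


K_16 has 16^{16 − 2} = 72057594037927936 labelled spanning trees.
For each such spanning tree H, let X_H = 1 if all 15 edges of H are present in G. Then P[X_H = 1] = p^{15} = (1/16)^{15} = 1/1152921504606846976.
By linearity: E[X] = Σ_H E[X_H] = 72057594037927936 · p^{15} = 72057594037927936 · 1/1152921504606846976 = 1/16.
Numerically: E[X] ≈ 0.0625.

E[X] = 72057594037927936 · (1/16)^{15} = 1/16 ≈ 0.0625.


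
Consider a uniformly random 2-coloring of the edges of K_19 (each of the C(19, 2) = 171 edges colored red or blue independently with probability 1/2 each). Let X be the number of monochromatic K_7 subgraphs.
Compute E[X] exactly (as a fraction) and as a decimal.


Let X = Σ_S X_S over the C(19, 7) = 50388 subsets S of size 7, where X_S = 1 if the K_7 on S is monochromatic.
For a fixed S, the K_7 on S has C(7, 2) = 21 edges. P[all 21 edges red] = (1/2)^21, and likewise for blue, so P[monochromatic] = 2·(1/2)^21 = 2^{1 − 21} = 1/1048576.
By linearity of expectation: E[X] = C(19, 7) · 2^{1 − 21} = 50388 · 1/1048576 = 12597/262144.
Numerically: E[X] ≈ 0.04805.

E[X] = C(19,7)·2^(1−C(7,2)) = 12597/262144 ≈ 0.04805.


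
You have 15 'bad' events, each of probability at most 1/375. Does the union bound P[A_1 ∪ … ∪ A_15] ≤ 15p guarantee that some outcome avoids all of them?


Union bound: P[∪_{i=1}^{15} A_i] ≤ Σ_i P[A_i] ≤ 15·p = 15·(1/375) = 1/25.
Numerically: 1/25 ≈ 0.040000.
Is 1/25 < 1? YES.
Since P[∪ A_i] ≤ 1/25 < 1, the complement has P[∩ A_i^c] ≥ 1 − 1/25 = 24/25 > 0, so some outcome avoids every A_i.

15·p = 1/25 ≈ 0.040000; existence CERTIFIED by the union bound.


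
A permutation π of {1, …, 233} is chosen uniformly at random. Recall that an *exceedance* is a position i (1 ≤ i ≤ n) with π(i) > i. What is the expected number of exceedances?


Write X = Σ_{i=1}^{233} X_i, where X_i = 1_{π(i) > i}.
For each fixed i, π(i) is uniform over {1, …, 233} (marginal of a uniform permutation), so P[π(i) > i] = (n − i)/n. Summing: Σ_{i=1}^{233} (n − i)/n = (0 + 1 + … + 232)/233 = 233(233 − 1)/(2·233) = (233 − 1)/2.
Hence E[X] = Σ_{i=1}^{233} (233 − i)/233 = 116 ≈ 116.0000.

E[X] = 116 = 116.0000.


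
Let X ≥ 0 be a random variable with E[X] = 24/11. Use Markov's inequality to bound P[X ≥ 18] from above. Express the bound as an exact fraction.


μ = E[X] = 24/11, a = 18.
Markov: P[X ≥ 18] ≤ μ/a = (24/11)/18 = 4/33.
Numerically: ≈ 0.12121.
(Since a = 18 > μ = 2.18182, the bound 4/33 is < 1 and informative.)

P[X ≥ 18] ≤ 4/33 ≈ 0.12121.


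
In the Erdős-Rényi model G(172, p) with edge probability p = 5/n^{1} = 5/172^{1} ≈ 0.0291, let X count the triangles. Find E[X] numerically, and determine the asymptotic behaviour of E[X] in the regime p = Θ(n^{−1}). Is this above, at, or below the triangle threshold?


Number of potential triangles: C(172, 3) = 833340.
Each occurs with probability p³ ≈ (0.0291)³ ≈ 2.45654e-05.
By linearity: E[X] = C(172, 3)·p³ ≈ 833340 · 2.45654e-05 ≈ 20.471.
Here α = 1, so p = 5/n is exactly at the triangle threshold p ~ 1/n. Asymptotically E[X] → c³/6 = 5³/6 = 125/6 ≈ 20.833, a bounded constant. In this regime the triangle count is asymptotically Poisson(c³/6).

E[X] ≈ 20.471; in regime p = Θ(1/n^{1}) E[X] stays bounded (at the triangle threshold p ~ 1/n).


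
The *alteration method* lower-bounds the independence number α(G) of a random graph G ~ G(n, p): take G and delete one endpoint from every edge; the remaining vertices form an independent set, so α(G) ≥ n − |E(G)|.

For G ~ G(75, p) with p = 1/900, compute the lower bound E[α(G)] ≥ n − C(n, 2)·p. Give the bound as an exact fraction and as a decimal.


E[|E(G)|] = C(75, 2)·p = 2775 · (1/900) = 37/12.
E[α(G)] ≥ n − E[|E(G)|] = 75 − 37/12 = 863/12.
Numerically: ≈ 71.917.
(This is only a lower bound; the true E[α(G)] may be larger.)

E[α(G)] ≥ 863/12 ≈ 71.917.


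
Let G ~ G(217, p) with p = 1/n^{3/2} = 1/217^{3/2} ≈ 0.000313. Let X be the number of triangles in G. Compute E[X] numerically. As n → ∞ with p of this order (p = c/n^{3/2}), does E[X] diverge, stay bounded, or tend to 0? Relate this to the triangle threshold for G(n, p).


Number of potential triangles: C(217, 3) = 1679580.
Each occurs with probability p³ ≈ (0.000313)³ ≈ 3.06148e-11.
By linearity: E[X] = C(217, 3)·p³ ≈ 1679580 · 3.06148e-11 ≈ 0.000.
Since α = 3/2 > 1, p = c/n^{3/2} = o(1/n) is below the triangle threshold p ~ 1/n. Asymptotically E[X] ~ (c³/6)·n^{3(1−α)} = (1³/6)·n^{-1.5} → 0, so by Markov's inequality G has no triangles w.h.p.

E[X] ≈ 0.000; in regime p = Θ(1/n^{3/2}) E[X] tends to 0 (below the triangle threshold p ~ 1/n).


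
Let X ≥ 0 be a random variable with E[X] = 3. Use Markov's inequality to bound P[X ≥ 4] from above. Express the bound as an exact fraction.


μ = E[X] = 3, a = 4.
Markov: P[X ≥ 4] ≤ μ/a = (3)/4 = 3/4.
Numerically: ≈ 0.7500.
(Since a = 4 > μ = 3.0000, the bound 3/4 is < 1 and informative.)

P[X ≥ 4] ≤ 3/4 ≈ 0.7500.


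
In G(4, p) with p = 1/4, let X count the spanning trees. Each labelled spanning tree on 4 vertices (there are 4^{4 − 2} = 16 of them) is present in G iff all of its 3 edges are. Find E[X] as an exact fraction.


K_4 has 4^{4 − 2} = 16 labelled spanning trees.
For each such spanning tree H, let X_H = 1 if all 3 edges of H are present in G. Then P[X_H = 1] = p^{3} = (1/4)^{3} = 1/64.
Summing the indicators: E[X] = Σ_H E[X_H] = 16 · p^{3} = 16 · 1/64 = 1/4.
Numerically: E[X] ≈ 0.25.

E[X] = 16 · (1/4)^{3} = 1/4 ≈ 0.25.


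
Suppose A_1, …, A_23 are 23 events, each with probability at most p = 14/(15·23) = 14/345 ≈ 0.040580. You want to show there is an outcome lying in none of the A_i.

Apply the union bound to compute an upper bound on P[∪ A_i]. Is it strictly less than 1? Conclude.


Union bound: P[∪_{i=1}^{23} A_i] ≤ Σ_i P[A_i] ≤ 23·p = 23·(14/345) = 14/15.
Numerically: 14/15 ≈ 0.933333.
Is 14/15 < 1? YES.
Since P[∪ A_i] ≤ 14/15 < 1, the complement has P[∩ A_i^c] ≥ 1 − 14/15 = 1/15 > 0, so some outcome avoids every A_i.

23·p = 14/15 ≈ 0.933333; existence CERTIFIED by the union bound.


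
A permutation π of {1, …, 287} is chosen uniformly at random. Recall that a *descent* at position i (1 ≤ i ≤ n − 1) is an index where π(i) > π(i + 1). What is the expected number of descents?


Write X = Σ X_I over i = 1, …, 286, with X_I the indicator of one descent.
There are 286 indicators.
For each fixed i, the pair (π(i), π(i+1)) is a uniformly random ordered pair of distinct values from {1, …, 287}; by symmetry P[π(i) > π(i+1)] = 1/2.
By linearity: E[X] = 286 · (1/2) = (287 − 1) · (1/2) = 143 ≈ 143.0000.

E[X] = 143 = 143.0000.


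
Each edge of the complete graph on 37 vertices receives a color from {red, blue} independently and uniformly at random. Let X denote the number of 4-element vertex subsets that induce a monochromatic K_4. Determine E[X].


Let X = Σ_S X_S over the C(37, 4) = 66045 subsets S of size 4, where X_S = 1 if the K_4 on S is monochromatic.
For a fixed S, the K_4 on S has C(4, 2) = 6 edges. P[all 6 edges red] = (1/2)^6, and likewise for blue, so P[monochromatic] = 2·(1/2)^6 = 2^{1 − 6} = 1/32.
Summing: E[X] = C(37, 4) · 2^{1 − 6} = 66045 · 1/32 = 66045/32.
Numerically: E[X] ≈ 2063.9062.

E[X] = C(37,4)·2^(1−C(4,2)) = 66045/32 ≈ 2063.9062.


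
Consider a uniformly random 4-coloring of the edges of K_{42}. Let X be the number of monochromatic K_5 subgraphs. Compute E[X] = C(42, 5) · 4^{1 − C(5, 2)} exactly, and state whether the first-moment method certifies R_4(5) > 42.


E[X] = C(42, 5) · 4^{1 − 10} = 850668 · 4^{−9} = 850668/262144.
As a reduced fraction: E[X] = 212667/65536 ≈ 3.24504.
Is E[X] < 1? NO.
Since E[X] ≥ 1, the first-moment bound is inconclusive at n = 42; it does NOT by itself certify R_4(5) > 42.

E[X] = 212667/65536 ≈ 3.24504; E[X] ≥ 1; first-moment method inconclusive here.


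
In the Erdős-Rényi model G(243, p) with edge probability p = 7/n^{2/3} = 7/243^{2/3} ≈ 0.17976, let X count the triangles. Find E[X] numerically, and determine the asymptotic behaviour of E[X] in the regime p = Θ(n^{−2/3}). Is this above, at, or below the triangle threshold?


Number of potential triangles: C(243, 3) = 2362041.
Each occurs with probability p³ ≈ (0.17976)³ ≈ 5.80873512e-03.
By linearity: E[X] = C(243, 3)·p³ ≈ 2362041 · 5.80873512e-03 ≈ 13720.470508.
Since α = 2/3 < 1, p = c/n^{2/3} ≫ 1/n is above the triangle threshold p ~ 1/n. Asymptotically E[X] ~ (c³/6)·n^{3(1−α)} = (7³/6)·n^{1} → ∞; triangles are abundant w.h.p.

E[X] ≈ 13720.470508; in regime p = Θ(1/n^{2/3}) E[X] diverges (above the triangle threshold p ~ 1/n).


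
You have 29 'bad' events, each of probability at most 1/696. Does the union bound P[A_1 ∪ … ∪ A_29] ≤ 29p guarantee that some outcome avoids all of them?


Union bound: P[∪_{i=1}^{29} A_i] ≤ Σ_i P[A_i] ≤ 29·p = 29·(1/696) = 1/24.
Numerically: 1/24 ≈ 0.042.
Is 1/24 < 1? YES.
Since P[∪ A_i] ≤ 1/24 < 1, the complement has P[∩ A_i^c] ≥ 1 − 1/24 = 23/24 > 0, so some outcome avoids every A_i.

29·p = 1/24 ≈ 0.042; existence CERTIFIED by the union bound.


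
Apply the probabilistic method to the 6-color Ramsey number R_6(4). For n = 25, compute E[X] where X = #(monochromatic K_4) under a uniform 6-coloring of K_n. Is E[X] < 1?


E[X] = C(25, 4) · 6^{1 − 6} = 12650 · 6^{−5} = 12650/7776.
As a reduced fraction: E[X] = 6325/3888 ≈ 1.62680.
Is E[X] < 1? NO.
Since E[X] ≥ 1, the first-moment bound is inconclusive at n = 25; it does NOT by itself certify R_6(4) > 25.

E[X] = 6325/3888 ≈ 1.62680; E[X] ≥ 1; first-moment method inconclusive here.


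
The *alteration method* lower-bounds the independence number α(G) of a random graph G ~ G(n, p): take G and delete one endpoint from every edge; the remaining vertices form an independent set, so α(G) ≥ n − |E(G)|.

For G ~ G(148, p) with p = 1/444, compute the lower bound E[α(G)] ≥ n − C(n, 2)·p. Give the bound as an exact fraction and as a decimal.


E[|E(G)|] = C(148, 2)·p = 10878 · (1/444) = 49/2.
E[α(G)] ≥ n − E[|E(G)|] = 148 − 49/2 = 247/2.
Numerically: ≈ 123.50000.
(This is only a lower bound; the true E[α(G)] may be larger.)

E[α(G)] ≥ 247/2 ≈ 123.50000.


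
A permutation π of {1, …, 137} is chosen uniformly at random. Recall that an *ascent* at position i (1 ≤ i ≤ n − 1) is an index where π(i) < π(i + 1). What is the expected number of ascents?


Write X = Σ X_I over i = 1, …, 136, with X_I the indicator of one ascent.
There are 136 indicators.
For each fixed i, the pair (π(i), π(i+1)) is a uniformly random ordered pair of distinct values from {1, …, 137}; by symmetry P[π(i) < π(i+1)] = 1/2.
By linearity: E[X] = 136 · (1/2) = (137 − 1) · (1/2) = 68 ≈ 68.000.

E[X] = 68 = 68.000.


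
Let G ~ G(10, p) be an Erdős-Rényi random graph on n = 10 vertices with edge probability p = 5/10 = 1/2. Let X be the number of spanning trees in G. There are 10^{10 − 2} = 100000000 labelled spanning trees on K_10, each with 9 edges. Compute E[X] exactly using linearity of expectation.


K_10 has 10^{10 − 2} = 100000000 labelled spanning trees.
For each such spanning tree H, let X_H = 1 if all 9 edges of H are present in G. Then P[X_H = 1] = p^{9} = (1/2)^{9} = 1/512.
By linearity: E[X] = Σ_H E[X_H] = 100000000 · p^{9} = 100000000 · 1/512 = 390625/2.
Numerically: E[X] ≈ 1.9531e+05.

E[X] = 100000000 · (1/2)^{9} = 390625/2 ≈ 1.9531e+05.


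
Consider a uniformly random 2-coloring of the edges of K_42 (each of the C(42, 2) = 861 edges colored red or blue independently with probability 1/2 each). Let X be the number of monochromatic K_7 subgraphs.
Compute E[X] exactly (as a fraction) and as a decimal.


Let X = Σ_S X_S over the C(42, 7) = 26978328 subsets S of size 7, where X_S = 1 if the K_7 on S is monochromatic.
For a fixed S, the K_7 on S has C(7, 2) = 21 edges. P[all 21 edges red] = (1/2)^21, and likewise for blue, so P[monochromatic] = 2·(1/2)^21 = 2^{1 − 21} = 1/1048576.
Summing: E[X] = C(42, 7) · 2^{1 − 21} = 26978328 · 1/1048576 = 3372291/131072.
Numerically: E[X] ≈ 25.7285.

E[X] = C(42,7)·2^(1−C(7,2)) = 3372291/131072 ≈ 25.7285.


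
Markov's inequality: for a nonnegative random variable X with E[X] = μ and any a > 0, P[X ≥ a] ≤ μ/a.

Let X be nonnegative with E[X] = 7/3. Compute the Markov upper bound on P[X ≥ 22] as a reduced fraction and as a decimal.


μ = E[X] = 7/3, a = 22.
Markov: P[X ≥ 22] ≤ μ/a = (7/3)/22 = 7/66.
Numerically: ≈ 0.106.
(Since a = 22 > μ = 2.333, the bound 7/66 is < 1 and informative.)

P[X ≥ 22] ≤ 7/66 ≈ 0.106.


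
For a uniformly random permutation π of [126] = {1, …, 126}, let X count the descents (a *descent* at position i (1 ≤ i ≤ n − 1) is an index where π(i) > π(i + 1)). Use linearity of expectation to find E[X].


Write X = Σ X_I over i = 1, …, 125, with X_I the indicator of one descent.
There are 125 indicators.
For each fixed i, the pair (π(i), π(i+1)) is a uniformly random ordered pair of distinct values from {1, …, 126}; by symmetry P[π(i) > π(i+1)] = 1/2.
By linearity: E[X] = 125 · (1/2) = (126 − 1) · (1/2) = 125/2 ≈ 62.50000.

E[X] = 125/2 = 62.50000.


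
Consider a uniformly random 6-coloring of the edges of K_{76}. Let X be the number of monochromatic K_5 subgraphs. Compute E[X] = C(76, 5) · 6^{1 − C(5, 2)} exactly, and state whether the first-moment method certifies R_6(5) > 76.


E[X] = C(76, 5) · 6^{1 − 10} = 18474840 · 6^{−9} = 18474840/10077696.
As a reduced fraction: E[X] = 256595/139968 ≈ 1.8332405.
Is E[X] < 1? NO.
Since E[X] ≥ 1, the first-moment bound is inconclusive at n = 76; it does NOT by itself certify R_6(5) > 76.

E[X] = 256595/139968 ≈ 1.8332405; E[X] ≥ 1; first-moment method inconclusive here.


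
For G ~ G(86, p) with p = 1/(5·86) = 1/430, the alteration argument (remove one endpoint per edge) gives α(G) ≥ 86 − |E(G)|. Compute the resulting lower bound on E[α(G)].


E[|E(G)|] = C(86, 2)·p = 3655 · (1/430) = 17/2.
E[α(G)] ≥ n − E[|E(G)|] = 86 − 17/2 = 155/2.
Numerically: ≈ 77.50000.
(This is only a lower bound; the true E[α(G)] may be larger.)

E[α(G)] ≥ 155/2 ≈ 77.50000.


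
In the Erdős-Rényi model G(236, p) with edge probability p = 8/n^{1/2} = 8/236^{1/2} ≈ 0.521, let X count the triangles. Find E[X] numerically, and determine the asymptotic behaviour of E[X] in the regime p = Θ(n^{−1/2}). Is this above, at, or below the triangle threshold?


Number of potential triangles: C(236, 3) = 2162940.
Each occurs with probability p³ ≈ (0.521)³ ≈ 1.41222e-01.
By linearity: E[X] = C(236, 3)·p³ ≈ 2162940 · 1.41222e-01 ≈ 305454.430.
Since α = 1/2 < 1, p = c/n^{1/2} ≫ 1/n is above the triangle threshold p ~ 1/n. Asymptotically E[X] ~ (c³/6)·n^{3(1−α)} = (8³/6)·n^{1.5} → ∞; triangles are abundant w.h.p.

E[X] ≈ 305454.430; in regime p = Θ(1/n^{1/2}) E[X] diverges (above the triangle threshold p ~ 1/n).


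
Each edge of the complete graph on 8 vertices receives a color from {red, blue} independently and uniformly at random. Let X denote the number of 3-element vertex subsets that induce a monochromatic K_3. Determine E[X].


Let X = Σ_S X_S over the C(8, 3) = 56 subsets S of size 3, where X_S = 1 if the K_3 on S is monochromatic.
For a fixed S, the K_3 on S has C(3, 2) = 3 edges. P[all 3 edges red] = (1/2)^3, and likewise for blue, so P[monochromatic] = 2·(1/2)^3 = 2^{1 − 3} = 1/4.
Summing: E[X] = C(8, 3) · 2^{1 − 3} = 56 · 1/4 = 14.
Numerically: E[X] ≈ 14.00000.

E[X] = C(8,3)·2^(1−C(3,2)) = 14 ≈ 14.00000.


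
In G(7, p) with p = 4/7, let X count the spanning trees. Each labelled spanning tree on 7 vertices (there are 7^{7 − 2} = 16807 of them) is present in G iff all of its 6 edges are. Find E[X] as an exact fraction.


K_7 has 7^{7 − 2} = 16807 labelled spanning trees.
For each such spanning tree H, let X_H = 1 if all 6 edges of H are present in G. Then P[X_H = 1] = p^{6} = (4/7)^{6} = 4096/117649.
By linearity: E[X] = Σ_H E[X_H] = 16807 · p^{6} = 16807 · 4096/117649 = 4096/7.
Numerically: E[X] ≈ 585.14.

E[X] = 16807 · (4/7)^{6} = 4096/7 ≈ 585.14.


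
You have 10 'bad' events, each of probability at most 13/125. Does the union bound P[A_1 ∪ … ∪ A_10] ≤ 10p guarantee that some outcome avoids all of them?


Union bound: P[∪_{i=1}^{10} A_i] ≤ Σ_i P[A_i] ≤ 10·p = 10·(13/125) = 26/25.
Numerically: 26/25 ≈ 1.040.
Is 26/25 < 1? NO.
Since the bound 26/25 is ≥ 1, the union bound is uninformative here; it does NOT by itself certify existence.

10·p = 26/25 ≈ 1.040; existence NOT certified by the union bound.


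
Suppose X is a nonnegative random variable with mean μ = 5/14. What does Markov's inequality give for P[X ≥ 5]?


μ = E[X] = 5/14, a = 5.
Markov: P[X ≥ 5] ≤ μ/a = (5/14)/5 = 1/14.
Numerically: ≈ 0.071429.
(Since a = 5 > μ = 0.357143, the bound 1/14 is < 1 and informative.)

P[X ≥ 5] ≤ 1/14 ≈ 0.071429.


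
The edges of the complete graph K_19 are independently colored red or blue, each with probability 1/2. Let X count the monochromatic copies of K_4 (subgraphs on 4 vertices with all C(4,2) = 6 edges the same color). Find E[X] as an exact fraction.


Let X = Σ_S X_S over the C(19, 4) = 3876 subsets S of size 4, where X_S = 1 if the K_4 on S is monochromatic.
For a fixed S, the K_4 on S has C(4, 2) = 6 edges. P[all 6 edges red] = (1/2)^6, and likewise for blue, so P[monochromatic] = 2·(1/2)^6 = 2^{1 − 6} = 1/32.
By linearity: E[X] = C(19, 4) · 2^{1 − 6} = 3876 · 1/32 = 969/8.
Numerically: E[X] ≈ 121.1250.

E[X] = C(19,4)·2^(1−C(4,2)) = 969/8 ≈ 121.1250.


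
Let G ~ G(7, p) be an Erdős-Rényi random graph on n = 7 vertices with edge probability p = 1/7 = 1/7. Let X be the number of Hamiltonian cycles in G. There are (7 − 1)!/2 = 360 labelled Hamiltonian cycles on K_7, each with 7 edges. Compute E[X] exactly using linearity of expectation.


K_7 has (7 − 1)!/2 = 360 labelled Hamiltonian cycles.
For each such Hamiltonian cycle H, let X_H = 1 if all 7 edges of H are present in G. Then P[X_H = 1] = p^{7} = (1/7)^{7} = 1/823543.
By linearity of expectation: E[X] = Σ_H E[X_H] = 360 · p^{7} = 360 · 1/823543 = 360/823543.
Numerically: E[X] ≈ 0.0004371.

E[X] = 360 · (1/7)^{7} = 360/823543 ≈ 0.0004371.


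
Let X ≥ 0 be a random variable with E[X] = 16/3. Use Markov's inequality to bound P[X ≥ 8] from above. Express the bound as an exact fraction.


μ = E[X] = 16/3, a = 8.
Markov: P[X ≥ 8] ≤ μ/a = (16/3)/8 = 2/3.
Numerically: ≈ 0.6667.
(Since a = 8 > μ = 5.3333, the bound 2/3 is < 1 and informative.)

P[X ≥ 8] ≤ 2/3 ≈ 0.6667.


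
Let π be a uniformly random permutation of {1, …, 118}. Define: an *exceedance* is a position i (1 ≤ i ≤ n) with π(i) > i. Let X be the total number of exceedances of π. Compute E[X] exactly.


Write X = Σ_{i=1}^{118} X_i, where X_i = 1_{π(i) > i}.
For each fixed i, π(i) is uniform over {1, …, 118} (marginal of a uniform permutation), so P[π(i) > i] = (n − i)/n. Summing: Σ_{i=1}^{118} (n − i)/n = (0 + 1 + … + 117)/118 = 118(118 − 1)/(2·118) = (118 − 1)/2.
Hence E[X] = Σ_{i=1}^{118} (118 − i)/118 = 117/2 ≈ 58.500000.

E[X] = 117/2 = 58.500000.


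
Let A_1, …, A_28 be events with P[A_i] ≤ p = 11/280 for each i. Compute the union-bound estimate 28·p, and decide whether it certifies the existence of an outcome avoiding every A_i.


Union bound: P[∪_{i=1}^{28} A_i] ≤ Σ_i P[A_i] ≤ 28·p = 28·(11/280) = 11/10.
Numerically: 11/10 ≈ 1.100000.
Is 11/10 < 1? NO.
Since the bound 11/10 is ≥ 1, the union bound is uninformative here; it does NOT by itself certify existence.

28·p = 11/10 ≈ 1.100000; existence NOT certified by the union bound.


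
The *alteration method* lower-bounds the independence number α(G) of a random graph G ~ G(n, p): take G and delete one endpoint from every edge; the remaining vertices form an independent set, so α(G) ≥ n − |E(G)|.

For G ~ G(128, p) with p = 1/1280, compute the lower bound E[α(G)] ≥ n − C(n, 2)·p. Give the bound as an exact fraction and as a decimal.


E[|E(G)|] = C(128, 2)·p = 8128 · (1/1280) = 127/20.
E[α(G)] ≥ n − E[|E(G)|] = 128 − 127/20 = 2433/20.
Numerically: ≈ 121.650000.
(This is only a lower bound; the true E[α(G)] may be larger.)

E[α(G)] ≥ 2433/20 ≈ 121.650000.


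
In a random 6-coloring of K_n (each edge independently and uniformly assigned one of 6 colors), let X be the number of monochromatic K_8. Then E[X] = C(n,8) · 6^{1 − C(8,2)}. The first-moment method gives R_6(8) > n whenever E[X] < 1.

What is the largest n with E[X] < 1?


We need C(n, 8) · 6^{1 − 28} < 1, i.e. C(n, 8) < 6^{28 − 1} = 1023490369077469249536.
Check values of n near the boundary:
  n = 1591: C(1591, 8) = 1000427749141189953870; 1000427749141189953870 < 1023490369077469249536? YES
  n = 1592: C(1592, 8) = 1005480414540892933435; 1005480414540892933435 < 1023490369077469249536? YES
  n = 1593: C(1593, 8) = 1010555394551193970323; 1010555394551193970323 < 1023490369077469249536? YES
  n = 1594: C(1594, 8) = 1015652773590544255167; 1015652773590544255167 < 1023490369077469249536? YES
  n = 1595: C(1595, 8) = 1020772636343363633895; 1020772636343363633895 < 1023490369077469249536? YES
  n = 1596: C(1596, 8) = 1025915067760710553965; 1025915067760710553965 < 1023490369077469249536? NO
  n = 1597: C(1597, 8) = 1031080153060953275445; 1031080153060953275445 < 1023490369077469249536? NO
  n = 1598: C(1598, 8) = 1036267977730442348529; 1036267977730442348529 < 1023490369077469249536? NO
The largest n with C(n, 8) < 1023490369077469249536 is n = 1595 (where E[X] = 113419181815929292655/113721152119718805504 ≈ 0.997345). Hence R_6(8) > 1595, i.e. R_6(8) ≥ 1596.

Largest n = 1595; hence R_6(8) > 1595.


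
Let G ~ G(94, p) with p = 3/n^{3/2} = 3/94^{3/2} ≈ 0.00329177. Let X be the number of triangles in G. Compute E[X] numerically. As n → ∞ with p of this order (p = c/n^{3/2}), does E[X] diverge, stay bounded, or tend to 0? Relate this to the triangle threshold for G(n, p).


Number of potential triangles: C(94, 3) = 134044.
Each occurs with probability p³ ≈ (0.00329177)³ ≈ 3.56687938e-08.
By linearity: E[X] = C(94, 3)·p³ ≈ 134044 · 3.56687938e-08 ≈ 0.004781.
Since α = 3/2 > 1, p = c/n^{3/2} = o(1/n) is below the triangle threshold p ~ 1/n. Asymptotically E[X] ~ (c³/6)·n^{3(1−α)} = (3³/6)·n^{-1.5} → 0, so by Markov's inequality G has no triangles w.h.p.

E[X] ≈ 0.004781; in regime p = Θ(1/n^{3/2}) E[X] tends to 0 (below the triangle threshold p ~ 1/n).


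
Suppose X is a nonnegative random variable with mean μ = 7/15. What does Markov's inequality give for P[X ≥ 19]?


μ = E[X] = 7/15, a = 19.
Markov: P[X ≥ 19] ≤ μ/a = (7/15)/19 = 7/285.
Numerically: ≈ 0.0246.
(Since a = 19 > μ = 0.4667, the bound 7/285 is < 1 and informative.)

P[X ≥ 19] ≤ 7/285 ≈ 0.0246.


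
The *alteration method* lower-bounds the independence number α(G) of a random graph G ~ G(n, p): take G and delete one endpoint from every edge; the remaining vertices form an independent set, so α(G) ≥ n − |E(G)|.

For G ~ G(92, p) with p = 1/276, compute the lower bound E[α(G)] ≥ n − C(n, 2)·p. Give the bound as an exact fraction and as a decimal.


E[|E(G)|] = C(92, 2)·p = 4186 · (1/276) = 91/6.
E[α(G)] ≥ n − E[|E(G)|] = 92 − 91/6 = 461/6.
Numerically: ≈ 76.83333.
(This is only a lower bound; the true E[α(G)] may be larger.)

E[α(G)] ≥ 461/6 ≈ 76.83333.


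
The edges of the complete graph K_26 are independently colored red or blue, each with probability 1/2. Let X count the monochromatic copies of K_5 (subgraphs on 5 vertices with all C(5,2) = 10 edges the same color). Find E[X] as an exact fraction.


Let X = Σ_S X_S over the C(26, 5) = 65780 subsets S of size 5, where X_S = 1 if the K_5 on S is monochromatic.
For a fixed S, the K_5 on S has C(5, 2) = 10 edges. P[all 10 edges red] = (1/2)^10, and likewise for blue, so P[monochromatic] = 2·(1/2)^10 = 2^{1 − 10} = 1/512.
By linearity: E[X] = C(26, 5) · 2^{1 − 10} = 65780 · 1/512 = 16445/128.
Numerically: E[X] ≈ 128.47656.

E[X] = C(26,5)·2^(1−C(5,2)) = 16445/128 ≈ 128.47656.


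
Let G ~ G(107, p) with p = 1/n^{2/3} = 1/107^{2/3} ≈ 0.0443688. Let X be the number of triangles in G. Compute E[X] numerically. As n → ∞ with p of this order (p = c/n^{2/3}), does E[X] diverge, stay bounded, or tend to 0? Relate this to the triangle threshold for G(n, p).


Number of potential triangles: C(107, 3) = 198485.
Each occurs with probability p³ ≈ (0.0443688)³ ≈ 8.73438728e-05.
By linearity: E[X] = C(107, 3)·p³ ≈ 198485 · 8.73438728e-05 ≈ 17.336449.
Since α = 2/3 < 1, p = c/n^{2/3} ≫ 1/n is above the triangle threshold p ~ 1/n. Asymptotically E[X] ~ (c³/6)·n^{3(1−α)} = (1³/6)·n^{1} → ∞; triangles are abundant w.h.p.

E[X] ≈ 17.336449; in regime p = Θ(1/n^{2/3}) E[X] diverges (above the triangle threshold p ~ 1/n).


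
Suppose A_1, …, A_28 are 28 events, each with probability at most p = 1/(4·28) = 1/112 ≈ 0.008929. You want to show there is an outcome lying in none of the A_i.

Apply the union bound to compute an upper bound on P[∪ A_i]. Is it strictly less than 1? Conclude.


Union bound: P[∪_{i=1}^{28} A_i] ≤ Σ_i P[A_i] ≤ 28·p = 28·(1/112) = 1/4.
Numerically: 1/4 ≈ 0.250000.
Is 1/4 < 1? YES.
Since P[∪ A_i] ≤ 1/4 < 1, the complement has P[∩ A_i^c] ≥ 1 − 1/4 = 3/4 > 0, so some outcome avoids every A_i.

28·p = 1/4 ≈ 0.250000; existence CERTIFIED by the union bound.


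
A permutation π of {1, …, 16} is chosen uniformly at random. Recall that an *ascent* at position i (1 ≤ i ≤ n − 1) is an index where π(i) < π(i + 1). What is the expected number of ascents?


Write X = Σ X_I over i = 1, …, 15, with X_I the indicator of one ascent.
There are 15 indicators.
For each fixed i, the pair (π(i), π(i+1)) is a uniformly random ordered pair of distinct values from {1, …, 16}; by symmetry P[π(i) < π(i+1)] = 1/2.
By linearity: E[X] = 15 · (1/2) = (16 − 1) · (1/2) = 15/2 ≈ 7.500000.

E[X] = 15/2 = 7.500000.


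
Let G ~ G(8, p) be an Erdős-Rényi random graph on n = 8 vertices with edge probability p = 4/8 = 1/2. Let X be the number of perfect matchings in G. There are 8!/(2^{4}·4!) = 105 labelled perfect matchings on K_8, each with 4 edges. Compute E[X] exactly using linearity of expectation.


K_8 has 8!/(2^{4}·4!) = 105 labelled perfect matchings.
For each such perfect matching H, let X_H = 1 if all 4 edges of H are present in G. Then P[X_H = 1] = p^{4} = (1/2)^{4} = 1/16.
Summing the indicators: E[X] = Σ_H E[X_H] = 105 · p^{4} = 105 · 1/16 = 105/16.
Numerically: E[X] ≈ 6.56.

E[X] = 105 · (1/2)^{4} = 105/16 ≈ 6.56.


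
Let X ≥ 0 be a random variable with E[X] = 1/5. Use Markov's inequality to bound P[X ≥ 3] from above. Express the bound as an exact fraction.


μ = E[X] = 1/5, a = 3.
Markov: P[X ≥ 3] ≤ μ/a = (1/5)/3 = 1/15.
Numerically: ≈ 0.066667.
(Since a = 3 > μ = 0.200000, the bound 1/15 is < 1 and informative.)

P[X ≥ 3] ≤ 1/15 ≈ 0.066667.


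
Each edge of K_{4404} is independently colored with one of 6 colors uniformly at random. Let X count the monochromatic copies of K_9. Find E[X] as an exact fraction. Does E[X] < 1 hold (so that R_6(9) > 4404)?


E[X] = C(4404, 9) · 6^{1 − 36} = 1703375445537161676647015880 · 6^{−35} = 1703375445537161676647015880/1719070799748422591028658176.
As a reduced fraction: E[X] = 70973976897381736526958995/71627949989517607959527424 ≈ 0.990870.
Is E[X] < 1? YES.
Since E[X] < 1, there exists a 6-coloring of K_{4404} with no monochromatic K_9; hence R_6(9) > 4404.

E[X] = 70973976897381736526958995/71627949989517607959527424 ≈ 0.990870; E[X] < 1, so R_6(9) > 4404.


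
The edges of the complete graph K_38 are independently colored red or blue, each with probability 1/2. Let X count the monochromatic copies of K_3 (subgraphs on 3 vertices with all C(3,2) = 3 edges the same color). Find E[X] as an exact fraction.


Let X = Σ_S X_S over the C(38, 3) = 8436 subsets S of size 3, where X_S = 1 if the K_3 on S is monochromatic.
For a fixed S, the K_3 on S has C(3, 2) = 3 edges. P[all 3 edges red] = (1/2)^3, and likewise for blue, so P[monochromatic] = 2·(1/2)^3 = 2^{1 − 3} = 1/4.
Summing: E[X] = C(38, 3) · 2^{1 − 3} = 8436 · 1/4 = 2109.
Numerically: E[X] ≈ 2109.000000.

E[X] = C(38,3)·2^(1−C(3,2)) = 2109 ≈ 2109.000000.


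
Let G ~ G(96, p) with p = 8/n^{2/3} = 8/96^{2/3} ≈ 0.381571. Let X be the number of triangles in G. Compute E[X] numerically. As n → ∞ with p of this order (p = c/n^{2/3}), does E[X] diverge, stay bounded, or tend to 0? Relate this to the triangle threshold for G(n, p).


Number of potential triangles: C(96, 3) = 142880.
Each occurs with probability p³ ≈ (0.381571)³ ≈ 5.55555556e-02.
By linearity: E[X] = C(96, 3)·p³ ≈ 142880 · 5.55555556e-02 ≈ 7937.777778.
Since α = 2/3 < 1, p = c/n^{2/3} ≫ 1/n is above the triangle threshold p ~ 1/n. Asymptotically E[X] ~ (c³/6)·n^{3(1−α)} = (8³/6)·n^{1} → ∞; triangles are abundant w.h.p.

E[X] ≈ 7937.777778; in regime p = Θ(1/n^{2/3}) E[X] diverges (above the triangle threshold p ~ 1/n).


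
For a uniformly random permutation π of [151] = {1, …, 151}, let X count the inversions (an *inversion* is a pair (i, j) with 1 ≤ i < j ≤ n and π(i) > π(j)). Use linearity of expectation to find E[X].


Write X = Σ X_I over the C(151, 2) = 11325 pairs i < j, with X_I the indicator of one inversion.
There are 11325 indicators.
For each fixed pair i < j, the values π(i) and π(j) are two distinct elements of {1, …, 151} in uniformly random order; by symmetry P[π(i) > π(j)] = 1/2.
By linearity: E[X] = 11325 · (1/2) = C(151, 2) · (1/2) = 11325/2 = 11325/2 ≈ 5662.5000.

E[X] = 11325/2 = 5662.5000.
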